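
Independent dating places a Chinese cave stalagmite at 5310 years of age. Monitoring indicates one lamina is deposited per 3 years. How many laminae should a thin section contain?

1770 laminae

At 3 years per lamina, 5310 / 3 = 1770 laminae are expected.
So 1770 laminae should be present.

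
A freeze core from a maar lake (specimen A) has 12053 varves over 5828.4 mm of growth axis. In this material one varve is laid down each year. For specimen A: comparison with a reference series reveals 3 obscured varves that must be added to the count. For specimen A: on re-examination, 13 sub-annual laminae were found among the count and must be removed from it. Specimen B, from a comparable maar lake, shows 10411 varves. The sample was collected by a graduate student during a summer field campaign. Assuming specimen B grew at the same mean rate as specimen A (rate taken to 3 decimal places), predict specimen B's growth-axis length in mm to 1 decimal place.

Specimen A: correcting the raw count gives 12053 − 13 + 3 = 12043 true varves.
A: Extension rate ≈ 5828.4 / 12043 = 0.484 mm/yr.
For B, 0.484 mm/year × 10411 years = 5038.9 mm.

5038.9 mm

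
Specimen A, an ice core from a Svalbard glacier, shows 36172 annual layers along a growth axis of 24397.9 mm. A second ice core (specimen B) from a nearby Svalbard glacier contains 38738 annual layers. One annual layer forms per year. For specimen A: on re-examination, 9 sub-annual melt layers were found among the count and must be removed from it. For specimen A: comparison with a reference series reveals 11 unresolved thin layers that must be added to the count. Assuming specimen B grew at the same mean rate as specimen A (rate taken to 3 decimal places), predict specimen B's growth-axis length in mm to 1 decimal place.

Specimen A: adjusted count: 36172 − 9 + 11 = 36174 annual layers.
A: Mean rate = 24397.9 mm / 36174 years ≈ 0.674 mm per year.
For B, 0.674 mm/year × 38738 years = 26109.4 mm.

26109.4 mm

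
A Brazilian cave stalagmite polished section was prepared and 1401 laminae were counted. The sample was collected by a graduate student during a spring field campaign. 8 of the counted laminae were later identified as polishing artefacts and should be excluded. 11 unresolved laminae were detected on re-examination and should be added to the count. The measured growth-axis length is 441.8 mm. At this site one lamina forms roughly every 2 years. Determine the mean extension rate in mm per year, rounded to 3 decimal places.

True lamina count = 1401 − 8 + 11 = 1404.
At 2 years per lamina, 1404 × 2 = 2808 years.
Extension rate ≈ 441.8 / 2808 = 0.157 mm per year.

0.157 mm per year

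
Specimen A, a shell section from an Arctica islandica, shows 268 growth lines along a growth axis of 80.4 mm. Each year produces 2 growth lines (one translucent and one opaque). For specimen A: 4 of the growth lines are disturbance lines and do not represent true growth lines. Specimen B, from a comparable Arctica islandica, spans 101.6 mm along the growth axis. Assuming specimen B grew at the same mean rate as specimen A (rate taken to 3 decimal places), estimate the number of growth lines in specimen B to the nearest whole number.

Specimen A: true growth line count = 268 − 4 = 264.
Specimen A: 264 growth lines at 2 per year is 264 / 2 = 132 years.
A: 80.4 mm over 132 years gives 80.4 / 132 ≈ 0.609 mm/year.
Specimen B: 101.6 mm / 0.609 mm per year = 166.83 years; at 2 growth lines per year that is 166.83 × 2 ≈ 334 growth lines.

334 growth lines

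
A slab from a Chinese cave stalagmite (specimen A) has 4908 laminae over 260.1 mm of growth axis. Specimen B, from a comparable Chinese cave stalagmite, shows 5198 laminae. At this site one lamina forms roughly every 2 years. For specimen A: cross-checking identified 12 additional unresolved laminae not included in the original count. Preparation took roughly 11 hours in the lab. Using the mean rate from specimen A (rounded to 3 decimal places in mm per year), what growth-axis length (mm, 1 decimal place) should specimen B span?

270.3 mm

Specimen A: correcting the raw count gives 4908 + 12 = 4920 true laminae.
Specimen A: multiplying by 2 years per lamina: 4920 × 2 = 9840 years.
A: Extension rate ≈ 260.1 / 9840 = 0.026 mm per year.
Specimen B: at 2 years per lamina, 5198 × 2 = 10396 years. B's length ≈ 0.026 × 10396 = 270.3 mm.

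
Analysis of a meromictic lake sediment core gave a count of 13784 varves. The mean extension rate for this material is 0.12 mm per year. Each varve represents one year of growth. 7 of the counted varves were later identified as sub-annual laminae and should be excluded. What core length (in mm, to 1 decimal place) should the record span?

1653.2 mm

Correcting the raw count gives 13784 − 7 = 13777 true varves.
Length ≈ 0.12 × 13777 = 1653.2 mm.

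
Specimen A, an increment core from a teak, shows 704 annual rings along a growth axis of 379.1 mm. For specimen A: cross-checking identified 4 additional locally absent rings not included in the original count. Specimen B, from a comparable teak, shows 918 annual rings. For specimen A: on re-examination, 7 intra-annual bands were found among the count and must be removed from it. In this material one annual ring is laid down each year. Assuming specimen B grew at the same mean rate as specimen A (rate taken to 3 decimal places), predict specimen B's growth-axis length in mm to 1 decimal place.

Specimen A: adjusted count: 704 − 7 + 4 = 701 annual rings.
A: Mean rate = 379.1 mm / 701 years ≈ 0.541 mm per year.
For B, 0.541 mm/year × 918 years = 496.6 mm.

496.6 mm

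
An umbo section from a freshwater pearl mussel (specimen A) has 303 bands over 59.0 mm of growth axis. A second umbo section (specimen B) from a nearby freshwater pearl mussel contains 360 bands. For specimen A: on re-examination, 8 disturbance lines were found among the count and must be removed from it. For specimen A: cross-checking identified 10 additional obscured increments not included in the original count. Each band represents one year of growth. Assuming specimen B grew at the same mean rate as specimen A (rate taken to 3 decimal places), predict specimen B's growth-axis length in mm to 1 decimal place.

Specimen A: adjusted count: 303 − 8 + 10 = 305 bands.
A: Mean rate = 59.0 mm / 305 years ≈ 0.193 mm/year.
Length of B = 0.193 × 360 = 69.5 mm.

69.5 mm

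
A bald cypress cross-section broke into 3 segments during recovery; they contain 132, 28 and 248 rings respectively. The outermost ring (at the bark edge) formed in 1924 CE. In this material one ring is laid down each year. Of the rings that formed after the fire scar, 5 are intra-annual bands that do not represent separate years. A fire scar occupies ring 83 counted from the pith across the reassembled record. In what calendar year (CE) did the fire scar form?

1604 CE

Total rings = 132 + 28 + 248 = 408.
The fire scar sits at ring 83 from the pith, so 408 − 83 = 325 rings formed after it.
Excluding 5 false rings: 325 − 5 = 320.
1924 − 320 = 1604 CE.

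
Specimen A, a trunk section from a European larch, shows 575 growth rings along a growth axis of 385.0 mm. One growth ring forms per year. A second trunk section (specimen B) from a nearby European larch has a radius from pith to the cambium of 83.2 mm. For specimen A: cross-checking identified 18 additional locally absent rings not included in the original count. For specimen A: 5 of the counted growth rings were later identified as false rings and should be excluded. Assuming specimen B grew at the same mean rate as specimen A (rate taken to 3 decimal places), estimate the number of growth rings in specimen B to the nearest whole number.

Specimen A: adjusted count: 575 − 5 + 18 = 588 growth rings.
A: Extension rate ≈ 385.0 / 588 = 0.655 mm/yr.
B spans 83.2 / 0.655 = 127.02 years ≈ 127 growth rings.

127 growth rings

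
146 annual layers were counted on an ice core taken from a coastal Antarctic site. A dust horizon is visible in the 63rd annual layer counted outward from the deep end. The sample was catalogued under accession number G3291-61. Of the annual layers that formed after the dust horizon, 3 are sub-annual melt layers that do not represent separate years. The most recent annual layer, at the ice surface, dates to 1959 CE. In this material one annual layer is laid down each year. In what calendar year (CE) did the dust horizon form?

146 − 63 = 83 annual layers lie beyond the dust horizon toward the ice surface.
Removing the 3 false annual layers leaves 83 − 3 = 80 true annual layers beyond the dust horizon.
1959 − 80 = 1879 CE.

1879 CE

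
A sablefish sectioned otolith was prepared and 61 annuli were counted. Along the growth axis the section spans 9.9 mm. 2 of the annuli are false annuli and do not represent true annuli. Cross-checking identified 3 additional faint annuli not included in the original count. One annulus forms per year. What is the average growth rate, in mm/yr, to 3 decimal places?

Adjusted count: 61 − 2 + 3 = 62 annuli.
Mean rate = 9.9 mm / 62 years ≈ 0.160 mm/yr.

0.160 mm/yr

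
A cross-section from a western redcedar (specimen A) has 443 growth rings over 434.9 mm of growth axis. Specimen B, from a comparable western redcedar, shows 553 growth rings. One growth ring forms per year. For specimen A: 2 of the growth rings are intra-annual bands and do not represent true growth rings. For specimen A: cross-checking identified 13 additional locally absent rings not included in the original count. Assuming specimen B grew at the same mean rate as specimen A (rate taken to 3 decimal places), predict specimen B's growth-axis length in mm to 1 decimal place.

529.8 mm

Specimen A: after corrections the count is 443 − 2 + 13 = 454 growth rings.
A: Mean rate = 434.9 mm / 454 years ≈ 0.958 mm/year.
Length of B = 0.958 × 553 = 529.8 mm.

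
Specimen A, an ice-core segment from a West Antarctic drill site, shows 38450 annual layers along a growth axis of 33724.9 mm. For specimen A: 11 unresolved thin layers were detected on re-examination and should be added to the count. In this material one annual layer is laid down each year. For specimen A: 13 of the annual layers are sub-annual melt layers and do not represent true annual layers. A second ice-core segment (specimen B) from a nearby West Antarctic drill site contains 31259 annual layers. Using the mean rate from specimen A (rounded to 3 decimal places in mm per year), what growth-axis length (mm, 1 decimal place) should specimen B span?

27414.1 mm

Specimen A: after corrections the count is 38450 − 13 + 11 = 38448 annual layers.
A: 33724.9 mm over 38448 years gives 33724.9 / 38448 ≈ 0.877 mm per year.
For B, 0.877 mm/year × 31259 years = 27414.1 mm.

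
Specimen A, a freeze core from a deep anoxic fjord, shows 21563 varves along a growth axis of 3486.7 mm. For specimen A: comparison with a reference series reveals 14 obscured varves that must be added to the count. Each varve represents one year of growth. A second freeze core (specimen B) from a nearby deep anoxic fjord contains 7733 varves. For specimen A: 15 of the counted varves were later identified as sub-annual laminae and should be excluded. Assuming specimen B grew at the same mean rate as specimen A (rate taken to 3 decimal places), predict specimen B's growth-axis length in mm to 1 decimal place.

1252.7 mm

Specimen A: true varve count = 21563 − 15 + 14 = 21562.
A: Extension rate ≈ 3486.7 / 21562 = 0.162 mm per year.
Length of B = 0.162 × 7733 = 1252.7 mm.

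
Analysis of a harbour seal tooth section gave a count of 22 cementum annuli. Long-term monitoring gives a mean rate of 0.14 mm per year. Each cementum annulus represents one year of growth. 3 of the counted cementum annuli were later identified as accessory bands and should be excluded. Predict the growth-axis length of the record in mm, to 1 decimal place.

2.7 mm

Correcting the raw count gives 22 − 3 = 19 true cementum annuli.
Length ≈ 0.14 × 19 = 2.7 mm.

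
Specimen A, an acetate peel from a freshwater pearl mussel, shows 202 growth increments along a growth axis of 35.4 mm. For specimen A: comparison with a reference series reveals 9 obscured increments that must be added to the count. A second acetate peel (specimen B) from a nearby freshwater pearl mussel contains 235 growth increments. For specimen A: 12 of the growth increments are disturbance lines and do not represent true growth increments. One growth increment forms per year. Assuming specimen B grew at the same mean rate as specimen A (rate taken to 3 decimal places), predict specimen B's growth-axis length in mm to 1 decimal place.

41.8 mm

Specimen A: after corrections the count is 202 − 12 + 9 = 199 growth increments.
A: 35.4 mm over 199 years gives 35.4 / 199 ≈ 0.178 mm/year.
B's length ≈ 0.178 × 235 = 41.8 mm.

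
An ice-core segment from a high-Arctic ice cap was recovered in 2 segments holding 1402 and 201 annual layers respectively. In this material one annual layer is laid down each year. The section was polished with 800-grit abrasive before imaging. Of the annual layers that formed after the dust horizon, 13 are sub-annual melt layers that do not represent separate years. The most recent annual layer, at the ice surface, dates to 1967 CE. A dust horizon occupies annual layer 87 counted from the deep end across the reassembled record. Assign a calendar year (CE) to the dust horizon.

Total annual layers = 1402 + 201 = 1603.
1603 − 87 = 1516 annual layers lie beyond the dust horizon toward the ice surface.
1516 − 13 false = 1503 true annual layers after the dust horizon.
The annual layer at the ice surface is 1967 CE, so the dust horizon dates to 1967 − 1503 = 464 CE.

464 CE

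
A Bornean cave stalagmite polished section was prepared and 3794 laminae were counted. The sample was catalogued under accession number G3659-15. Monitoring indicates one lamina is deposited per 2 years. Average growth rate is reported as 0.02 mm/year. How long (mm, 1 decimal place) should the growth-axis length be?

151.8 mm

Multiplying by 2 years per lamina: 3794 × 2 = 7588 years.
Predicted length = 0.02 mm/year × 7588 years = 151.8 mm.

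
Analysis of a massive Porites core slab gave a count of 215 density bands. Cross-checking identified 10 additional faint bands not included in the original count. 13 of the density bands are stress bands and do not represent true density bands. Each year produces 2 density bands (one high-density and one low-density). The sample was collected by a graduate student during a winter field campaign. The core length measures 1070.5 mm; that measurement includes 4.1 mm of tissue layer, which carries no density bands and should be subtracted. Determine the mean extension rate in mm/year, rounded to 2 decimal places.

True density band count = 215 − 13 + 10 = 212.
Dividing by 2 density bands per year: 212 / 2 = 106 years.
Removing the 4.1 mm offcut leaves 1070.5 − 4.1 = 1066.4 mm.
Mean rate = 1066.4 mm / 106 years ≈ 10.06 mm/year.

10.06 mm/year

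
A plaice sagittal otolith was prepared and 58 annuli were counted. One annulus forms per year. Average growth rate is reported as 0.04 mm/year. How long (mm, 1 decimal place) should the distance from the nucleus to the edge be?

2.3 mm

The record spans 58 years at 0.04 mm per year.
58 years at 0.04 mm/year gives 0.04 × 58 = 2.3 mm.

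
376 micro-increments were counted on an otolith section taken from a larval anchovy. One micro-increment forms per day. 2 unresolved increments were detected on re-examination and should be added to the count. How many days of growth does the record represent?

378 days

True micro-increment count = 376 + 2 = 378.
One micro-increment per day makes the duration 378 days.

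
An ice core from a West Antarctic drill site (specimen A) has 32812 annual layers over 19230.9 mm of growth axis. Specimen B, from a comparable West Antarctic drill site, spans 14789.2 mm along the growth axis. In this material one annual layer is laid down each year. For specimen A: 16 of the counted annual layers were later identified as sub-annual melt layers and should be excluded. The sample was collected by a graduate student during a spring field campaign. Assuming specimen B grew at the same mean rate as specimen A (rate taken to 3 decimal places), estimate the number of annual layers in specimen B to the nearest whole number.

Specimen A: adjusted count: 32812 − 16 = 32796 annual layers.
A: Extension rate ≈ 19230.9 / 32796 = 0.586 mm per year.
B spans 14789.2 / 0.586 = 25237.54 years ≈ 25238 annual layers.

25238 annual layers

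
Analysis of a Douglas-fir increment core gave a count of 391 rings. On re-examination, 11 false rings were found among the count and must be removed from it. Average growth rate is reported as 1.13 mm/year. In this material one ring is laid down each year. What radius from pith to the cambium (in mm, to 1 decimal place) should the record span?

429.4 mm

After corrections the count is 391 − 11 = 380 rings.
380 years at 1.13 mm/year gives 1.13 × 380 = 429.4 mm.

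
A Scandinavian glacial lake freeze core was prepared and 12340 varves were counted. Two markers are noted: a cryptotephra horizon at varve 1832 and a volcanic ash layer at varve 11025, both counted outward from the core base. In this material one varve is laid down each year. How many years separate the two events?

9193 years

Separation: 11025 − 1832 = 9193 varves.
That is 9193 years at one varve per year.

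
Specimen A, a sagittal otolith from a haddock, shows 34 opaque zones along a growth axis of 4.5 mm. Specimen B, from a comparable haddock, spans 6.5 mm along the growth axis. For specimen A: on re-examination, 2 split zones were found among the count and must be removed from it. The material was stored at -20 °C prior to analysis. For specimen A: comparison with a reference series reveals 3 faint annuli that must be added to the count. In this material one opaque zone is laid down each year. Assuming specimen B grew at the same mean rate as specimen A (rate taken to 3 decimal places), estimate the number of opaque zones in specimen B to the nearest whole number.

50 opaque zones

Specimen A: correcting the raw count gives 34 − 2 + 3 = 35 true opaque zones.
A: Extension rate ≈ 4.5 / 35 = 0.129 mm per year.
B spans 6.5 / 0.129 = 50.39 years ≈ 50 opaque zones.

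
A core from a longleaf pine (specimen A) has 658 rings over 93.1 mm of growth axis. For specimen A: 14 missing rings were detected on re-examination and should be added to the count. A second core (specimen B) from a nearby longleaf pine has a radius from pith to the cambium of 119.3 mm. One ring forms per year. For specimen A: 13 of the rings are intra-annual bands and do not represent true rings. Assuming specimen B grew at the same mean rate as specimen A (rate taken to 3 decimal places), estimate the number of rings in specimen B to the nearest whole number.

846 rings

Specimen A: correcting the raw count gives 658 − 13 + 14 = 659 true rings.
A: Mean rate = 93.1 mm / 659 years ≈ 0.141 mm/year.
For B, 119.3 / 0.141 = 846.10 years ≈ 846 rings.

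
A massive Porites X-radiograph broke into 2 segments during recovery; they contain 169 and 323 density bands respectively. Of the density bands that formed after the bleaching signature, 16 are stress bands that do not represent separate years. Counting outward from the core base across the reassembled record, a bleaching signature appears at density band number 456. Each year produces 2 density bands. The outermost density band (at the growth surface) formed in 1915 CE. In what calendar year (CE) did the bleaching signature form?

1905 CE

Total density bands = 169 + 323 = 492.
492 − 456 = 36 density bands lie beyond the bleaching signature toward the growth surface.
Removing the 16 false density bands leaves 36 − 16 = 20 true density bands beyond the bleaching signature.
Dividing by 2 density bands per year: 20 / 2 = 10 years.
Counting back 10 years from 1915 CE places the bleaching signature in 1915 − 10 = 1905 CE.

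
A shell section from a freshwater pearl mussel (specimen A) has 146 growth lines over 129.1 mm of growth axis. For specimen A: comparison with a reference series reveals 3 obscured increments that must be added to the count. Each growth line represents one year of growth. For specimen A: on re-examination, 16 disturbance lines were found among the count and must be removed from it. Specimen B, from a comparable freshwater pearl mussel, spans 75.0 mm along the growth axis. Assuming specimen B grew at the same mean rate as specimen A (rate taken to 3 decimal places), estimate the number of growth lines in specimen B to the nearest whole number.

77 growth lines

Specimen A: adjusted count: 146 − 16 + 3 = 133 growth lines.
A: 129.1 mm over 133 years gives 129.1 / 133 ≈ 0.971 mm per year.
B spans 75.0 / 0.971 = 77.24 years ≈ 77 growth lines.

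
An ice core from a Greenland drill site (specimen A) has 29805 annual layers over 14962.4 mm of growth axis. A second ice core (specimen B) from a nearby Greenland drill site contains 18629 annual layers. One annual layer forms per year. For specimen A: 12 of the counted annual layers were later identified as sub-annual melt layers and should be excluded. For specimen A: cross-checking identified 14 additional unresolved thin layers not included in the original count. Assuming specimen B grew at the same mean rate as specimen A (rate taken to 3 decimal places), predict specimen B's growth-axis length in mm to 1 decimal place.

Specimen A: correcting the raw count gives 29805 − 12 + 14 = 29807 true annual layers.
A: Mean rate = 14962.4 mm / 29807 years ≈ 0.502 mm per year.
Length of B = 0.502 × 18629 = 9351.8 mm.

9351.8 mm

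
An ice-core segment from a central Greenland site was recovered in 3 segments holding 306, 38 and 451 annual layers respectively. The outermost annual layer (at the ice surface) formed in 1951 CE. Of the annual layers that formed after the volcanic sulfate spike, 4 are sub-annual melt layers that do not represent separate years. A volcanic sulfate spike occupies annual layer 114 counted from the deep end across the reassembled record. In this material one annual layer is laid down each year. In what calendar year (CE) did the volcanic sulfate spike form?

Total annual layers = 306 + 38 + 451 = 795.
Between annual layer 114 and the ice surface there are 795 − 114 = 681 annual layers.
681 − 4 false = 677 true annual layers after the volcanic sulfate spike.
The annual layer at the ice surface is 1951 CE, so the volcanic sulfate spike dates to 1951 − 677 = 1274 CE.

1274 CE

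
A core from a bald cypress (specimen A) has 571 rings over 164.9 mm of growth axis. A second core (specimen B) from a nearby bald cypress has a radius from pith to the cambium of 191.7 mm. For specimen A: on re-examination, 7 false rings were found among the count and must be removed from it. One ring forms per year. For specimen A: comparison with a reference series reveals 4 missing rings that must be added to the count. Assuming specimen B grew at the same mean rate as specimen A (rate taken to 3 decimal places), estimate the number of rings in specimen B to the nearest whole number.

Specimen A: true ring count = 571 − 7 + 4 = 568.
A: Extension rate ≈ 164.9 / 568 = 0.290 mm/yr.
B spans 191.7 / 0.290 = 661.03 years ≈ 661 rings.

661 rings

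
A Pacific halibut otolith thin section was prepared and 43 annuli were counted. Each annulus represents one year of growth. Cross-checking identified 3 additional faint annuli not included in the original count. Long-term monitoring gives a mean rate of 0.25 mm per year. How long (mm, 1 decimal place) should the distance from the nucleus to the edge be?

True annulus count = 43 + 3 = 46.
Length ≈ 0.25 × 46 = 11.5 mm.

11.5 mm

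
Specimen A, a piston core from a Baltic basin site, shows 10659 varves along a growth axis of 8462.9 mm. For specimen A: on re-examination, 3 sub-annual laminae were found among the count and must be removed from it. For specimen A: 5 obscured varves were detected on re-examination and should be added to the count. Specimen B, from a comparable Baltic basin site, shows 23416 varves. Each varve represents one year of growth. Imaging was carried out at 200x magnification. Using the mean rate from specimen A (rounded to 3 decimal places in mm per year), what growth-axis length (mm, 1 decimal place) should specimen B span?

18592.3 mm

Specimen A: after corrections the count is 10659 − 3 + 5 = 10661 varves.
A: Mean rate = 8462.9 mm / 10661 years ≈ 0.794 mm/yr.
B's length ≈ 0.794 × 23416 = 18592.3 mm.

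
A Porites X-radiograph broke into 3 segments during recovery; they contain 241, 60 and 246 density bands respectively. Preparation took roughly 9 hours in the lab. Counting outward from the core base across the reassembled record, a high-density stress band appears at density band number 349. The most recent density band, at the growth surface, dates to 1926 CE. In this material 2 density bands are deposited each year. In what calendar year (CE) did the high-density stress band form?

1827 CE

Total density bands = 241 + 60 + 246 = 547.
The high-density stress band sits at density band 349 from the core base, so 547 − 349 = 198 density bands formed after it.
With 2 density bands per year, 198 / 2 = 99 years.
1926 − 99 = 1827 CE.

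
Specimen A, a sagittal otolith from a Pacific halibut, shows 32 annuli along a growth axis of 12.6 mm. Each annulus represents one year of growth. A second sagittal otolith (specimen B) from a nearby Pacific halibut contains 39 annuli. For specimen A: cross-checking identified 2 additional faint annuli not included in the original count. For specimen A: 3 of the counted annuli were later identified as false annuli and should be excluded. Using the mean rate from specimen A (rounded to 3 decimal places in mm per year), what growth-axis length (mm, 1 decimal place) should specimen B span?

15.8 mm

Specimen A: after corrections the count is 32 − 3 + 2 = 31 annuli.
A: Extension rate ≈ 12.6 / 31 = 0.406 mm/yr.
B's length ≈ 0.406 × 39 = 15.8 mm.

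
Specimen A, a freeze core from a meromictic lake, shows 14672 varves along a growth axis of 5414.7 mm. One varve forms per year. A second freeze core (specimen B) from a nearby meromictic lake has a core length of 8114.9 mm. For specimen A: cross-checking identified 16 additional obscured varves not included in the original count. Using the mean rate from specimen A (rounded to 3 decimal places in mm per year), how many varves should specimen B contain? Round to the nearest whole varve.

Specimen A: after corrections the count is 14672 + 16 = 14688 varves.
A: 5414.7 mm over 14688 years gives 5414.7 / 14688 ≈ 0.369 mm/year.
For B, 8114.9 / 0.369 = 21991.60 years ≈ 21992 varves.

21992 varves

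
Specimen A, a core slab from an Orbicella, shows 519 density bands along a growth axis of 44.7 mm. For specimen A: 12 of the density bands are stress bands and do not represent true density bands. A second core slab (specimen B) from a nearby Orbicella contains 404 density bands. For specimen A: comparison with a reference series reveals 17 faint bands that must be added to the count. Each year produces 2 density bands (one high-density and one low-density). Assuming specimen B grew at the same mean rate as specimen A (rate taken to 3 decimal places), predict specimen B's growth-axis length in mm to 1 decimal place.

34.5 mm

Specimen A: after corrections the count is 519 − 12 + 17 = 524 density bands.
Specimen A: dividing by 2 density bands per year: 524 / 2 = 262 years.
A: Mean rate = 44.7 mm / 262 years ≈ 0.171 mm per year.
Specimen B: dividing by 2 density bands per year: 404 / 2 = 202 years. B's length ≈ 0.171 × 202 = 34.5 mm.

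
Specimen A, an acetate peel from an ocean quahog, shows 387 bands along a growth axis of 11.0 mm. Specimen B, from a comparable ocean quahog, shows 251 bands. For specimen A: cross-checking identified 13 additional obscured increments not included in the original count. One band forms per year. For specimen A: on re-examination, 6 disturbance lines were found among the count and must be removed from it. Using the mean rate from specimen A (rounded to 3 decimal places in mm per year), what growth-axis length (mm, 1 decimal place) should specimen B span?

Specimen A: after corrections the count is 387 − 6 + 13 = 394 bands.
A: Extension rate ≈ 11.0 / 394 = 0.028 mm per year.
B's length ≈ 0.028 × 251 = 7.0 mm.

7.0 mm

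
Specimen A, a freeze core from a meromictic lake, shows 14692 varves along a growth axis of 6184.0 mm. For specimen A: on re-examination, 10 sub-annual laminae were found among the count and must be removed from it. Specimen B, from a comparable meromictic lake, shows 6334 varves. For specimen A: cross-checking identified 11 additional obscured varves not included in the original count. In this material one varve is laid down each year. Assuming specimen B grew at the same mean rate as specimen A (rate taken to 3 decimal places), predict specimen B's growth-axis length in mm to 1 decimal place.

2666.6 mm

Specimen A: adjusted count: 14692 − 10 + 11 = 14693 varves.
A: 6184.0 mm over 14693 years gives 6184.0 / 14693 ≈ 0.421 mm per year.
B's length ≈ 0.421 × 6334 = 2666.6 mm.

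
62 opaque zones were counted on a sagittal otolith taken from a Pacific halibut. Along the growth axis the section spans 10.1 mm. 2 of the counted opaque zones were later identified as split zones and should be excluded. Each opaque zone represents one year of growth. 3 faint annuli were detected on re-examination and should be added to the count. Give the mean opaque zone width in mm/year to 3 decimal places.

Correcting the raw count gives 62 − 2 + 3 = 63 true opaque zones.
10.1 mm over 63 years gives 10.1 / 63 ≈ 0.160 mm/year.

0.160 mm/year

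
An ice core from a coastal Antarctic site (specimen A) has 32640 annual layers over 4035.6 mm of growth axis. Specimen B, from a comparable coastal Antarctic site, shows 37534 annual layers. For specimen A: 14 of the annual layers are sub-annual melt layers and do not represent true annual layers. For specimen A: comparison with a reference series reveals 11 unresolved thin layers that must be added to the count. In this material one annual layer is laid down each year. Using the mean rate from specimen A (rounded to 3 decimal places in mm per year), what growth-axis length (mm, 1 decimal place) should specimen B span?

Specimen A: adjusted count: 32640 − 14 + 11 = 32637 annual layers.
A: 4035.6 mm over 32637 years gives 4035.6 / 32637 ≈ 0.124 mm/yr.
Length of B = 0.124 × 37534 = 4654.2 mm.

4654.2 mm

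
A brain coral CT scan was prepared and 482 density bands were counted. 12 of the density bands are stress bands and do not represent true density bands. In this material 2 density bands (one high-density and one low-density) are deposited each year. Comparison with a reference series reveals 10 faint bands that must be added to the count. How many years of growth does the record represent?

240 yr

Correcting the raw count gives 482 − 12 + 10 = 480 true density bands.
480 density bands at 2 per year is 480 / 2 = 240 years.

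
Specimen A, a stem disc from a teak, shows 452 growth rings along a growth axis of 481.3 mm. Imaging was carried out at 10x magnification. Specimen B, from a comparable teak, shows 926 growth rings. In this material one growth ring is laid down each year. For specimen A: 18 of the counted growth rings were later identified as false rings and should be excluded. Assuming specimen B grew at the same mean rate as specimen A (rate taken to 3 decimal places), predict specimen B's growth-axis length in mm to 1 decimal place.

1026.9 mm

Specimen A: after corrections the count is 452 − 18 = 434 growth rings.
A: Extension rate ≈ 481.3 / 434 = 1.109 mm per year.
B's length ≈ 1.109 × 926 = 1026.9 mm.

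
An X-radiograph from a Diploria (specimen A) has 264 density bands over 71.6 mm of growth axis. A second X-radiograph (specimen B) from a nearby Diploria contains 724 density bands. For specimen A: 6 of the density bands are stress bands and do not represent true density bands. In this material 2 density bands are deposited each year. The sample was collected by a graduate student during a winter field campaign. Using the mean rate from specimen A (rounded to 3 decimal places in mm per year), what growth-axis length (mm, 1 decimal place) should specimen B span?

Specimen A: correcting the raw count gives 264 − 6 = 258 true density bands.
Specimen A: 258 density bands at 2 per year is 258 / 2 = 129 years.
A: 71.6 mm over 129 years gives 71.6 / 129 ≈ 0.555 mm/year.
Specimen B: with 2 density bands per year, 724 / 2 = 362 years. B's length ≈ 0.555 × 362 = 200.9 mm.

200.9 mm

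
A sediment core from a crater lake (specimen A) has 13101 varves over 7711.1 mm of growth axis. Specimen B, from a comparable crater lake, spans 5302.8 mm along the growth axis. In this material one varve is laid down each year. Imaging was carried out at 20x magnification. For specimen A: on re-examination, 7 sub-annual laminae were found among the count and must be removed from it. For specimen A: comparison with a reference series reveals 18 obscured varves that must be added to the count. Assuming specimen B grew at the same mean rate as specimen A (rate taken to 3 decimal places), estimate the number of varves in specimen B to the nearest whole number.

Specimen A: correcting the raw count gives 13101 − 7 + 18 = 13112 true varves.
A: Mean rate = 7711.1 mm / 13112 years ≈ 0.588 mm/year.
Specimen B: 5302.8 mm / 0.588 mm per year = 9018.37 years ≈ 9018 varves.

9018 varves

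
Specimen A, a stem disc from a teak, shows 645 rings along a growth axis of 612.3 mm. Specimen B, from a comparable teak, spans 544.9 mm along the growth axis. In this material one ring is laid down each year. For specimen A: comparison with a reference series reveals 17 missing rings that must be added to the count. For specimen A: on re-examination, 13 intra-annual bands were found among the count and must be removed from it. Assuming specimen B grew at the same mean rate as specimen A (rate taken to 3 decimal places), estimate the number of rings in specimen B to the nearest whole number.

Specimen A: adjusted count: 645 − 13 + 17 = 649 rings.
A: Extension rate ≈ 612.3 / 649 = 0.943 mm/year.
For B, 544.9 / 0.943 = 577.84 years ≈ 578 rings.

578 rings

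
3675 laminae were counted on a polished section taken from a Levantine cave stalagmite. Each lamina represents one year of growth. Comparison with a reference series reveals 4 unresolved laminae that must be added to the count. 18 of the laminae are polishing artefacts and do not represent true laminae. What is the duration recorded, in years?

Correcting the raw count gives 3675 − 18 + 4 = 3661 true laminae.
One lamina per year makes the duration 3661 years.

3661 years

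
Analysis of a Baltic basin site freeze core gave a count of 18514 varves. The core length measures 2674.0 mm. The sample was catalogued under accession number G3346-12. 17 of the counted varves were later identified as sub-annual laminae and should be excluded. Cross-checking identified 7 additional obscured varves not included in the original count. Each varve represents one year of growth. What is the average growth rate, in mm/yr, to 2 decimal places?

0.14 mm/yr

True varve count = 18514 − 17 + 7 = 18504.
Extension rate ≈ 2674.0 / 18504 = 0.14 mm/yr.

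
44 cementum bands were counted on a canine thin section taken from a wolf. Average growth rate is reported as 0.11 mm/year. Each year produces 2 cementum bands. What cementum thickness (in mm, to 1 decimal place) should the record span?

2.4 mm

With 2 cementum bands per year, 44 / 2 = 22 years.
Length ≈ 0.11 × 22 = 2.4 mm.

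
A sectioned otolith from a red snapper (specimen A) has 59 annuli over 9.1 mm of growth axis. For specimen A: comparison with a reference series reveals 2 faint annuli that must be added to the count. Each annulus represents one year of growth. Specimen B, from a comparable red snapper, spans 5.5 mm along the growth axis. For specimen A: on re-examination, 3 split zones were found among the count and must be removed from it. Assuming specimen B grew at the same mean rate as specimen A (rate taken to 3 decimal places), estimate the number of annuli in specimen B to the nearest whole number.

Specimen A: after corrections the count is 59 − 3 + 2 = 58 annuli.
A: Extension rate ≈ 9.1 / 58 = 0.157 mm per year.
Specimen B: 5.5 mm / 0.157 mm per year = 35.03 years ≈ 35 annuli.

35 annuli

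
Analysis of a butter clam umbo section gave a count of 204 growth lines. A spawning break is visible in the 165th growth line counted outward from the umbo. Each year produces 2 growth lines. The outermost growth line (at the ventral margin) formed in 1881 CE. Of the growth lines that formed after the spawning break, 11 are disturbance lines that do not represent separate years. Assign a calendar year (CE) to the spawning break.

204 − 165 = 39 growth lines lie beyond the spawning break toward the ventral margin.
Excluding 11 false growth lines: 39 − 11 = 28.
28 growth lines at 2 per year is 28 / 2 = 14 years.
The growth line at the ventral margin is 1881 CE, so the spawning break dates to 1881 − 14 = 1867 CE.

1867 CE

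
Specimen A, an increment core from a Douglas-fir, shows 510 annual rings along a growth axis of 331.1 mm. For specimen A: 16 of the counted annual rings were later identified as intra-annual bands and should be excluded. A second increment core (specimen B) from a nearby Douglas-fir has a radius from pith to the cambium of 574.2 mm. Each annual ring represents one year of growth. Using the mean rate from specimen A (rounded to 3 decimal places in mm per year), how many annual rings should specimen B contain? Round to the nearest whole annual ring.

Specimen A: after corrections the count is 510 − 16 = 494 annual rings.
A: 331.1 mm over 494 years gives 331.1 / 494 ≈ 0.670 mm per year.
B spans 574.2 / 0.670 = 857.01 years ≈ 857 annual rings.

857 annual rings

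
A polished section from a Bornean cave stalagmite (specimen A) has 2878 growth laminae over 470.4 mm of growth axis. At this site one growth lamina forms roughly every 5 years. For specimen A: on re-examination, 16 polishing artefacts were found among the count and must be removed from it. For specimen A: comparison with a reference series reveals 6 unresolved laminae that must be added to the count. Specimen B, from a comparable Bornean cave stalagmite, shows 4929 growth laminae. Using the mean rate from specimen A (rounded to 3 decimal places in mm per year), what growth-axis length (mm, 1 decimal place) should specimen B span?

813.3 mm

Specimen A: after corrections the count is 2878 − 16 + 6 = 2868 growth laminae.
Specimen A: at 5 years per growth lamina, 2868 × 5 = 14340 years.
A: 470.4 mm over 14340 years gives 470.4 / 14340 ≈ 0.033 mm per year.
Specimen B: at 5 years per growth lamina, 4929 × 5 = 24645 years. Length of B = 0.033 × 24645 = 813.3 mm.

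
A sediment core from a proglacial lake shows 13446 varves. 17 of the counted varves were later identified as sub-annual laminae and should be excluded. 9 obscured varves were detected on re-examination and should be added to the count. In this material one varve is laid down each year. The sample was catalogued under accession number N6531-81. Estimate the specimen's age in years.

Adjusted count: 13446 − 17 + 9 = 13438 varves.
With a one-to-one varve periodicity this is 13438 years.

13438 years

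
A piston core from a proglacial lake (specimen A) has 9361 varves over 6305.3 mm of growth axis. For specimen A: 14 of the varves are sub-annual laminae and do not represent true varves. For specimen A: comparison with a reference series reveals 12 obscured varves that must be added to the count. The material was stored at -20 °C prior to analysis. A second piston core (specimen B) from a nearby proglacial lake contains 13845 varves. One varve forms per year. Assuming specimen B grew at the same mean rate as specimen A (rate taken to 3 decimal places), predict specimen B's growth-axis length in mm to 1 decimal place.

9331.5 mm

Specimen A: after corrections the count is 9361 − 14 + 12 = 9359 varves.
A: 6305.3 mm over 9359 years gives 6305.3 / 9359 ≈ 0.674 mm/year.
Length of B = 0.674 × 13845 = 9331.5 mm.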